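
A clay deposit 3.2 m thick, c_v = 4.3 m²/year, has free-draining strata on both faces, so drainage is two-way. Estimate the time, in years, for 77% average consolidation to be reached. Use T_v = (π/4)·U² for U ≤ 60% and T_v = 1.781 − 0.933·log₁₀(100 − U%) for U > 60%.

t ≈ 0.304 years

Drainage path length: H_d = H/2 = 1.6 m (double drainage).
U > 60%: T_v = 1.781 − 0.933·log₁₀(100 − 77) = 0.51051.
t = T_v·H_d²/c_v = 0.51051×1.6²/4.3 = 0.3039 years.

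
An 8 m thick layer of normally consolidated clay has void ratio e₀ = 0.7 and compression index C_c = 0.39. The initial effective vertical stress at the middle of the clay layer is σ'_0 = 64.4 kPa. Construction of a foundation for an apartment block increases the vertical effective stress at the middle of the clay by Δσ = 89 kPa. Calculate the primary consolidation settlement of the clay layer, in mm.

Final effective stress: σ'_f = σ'_0 + Δσ = 64.4 + 89 = 153.4 kPa.
Normally consolidated clay, so the full stress increment lies on the virgin compression line:
S_c = C_c·H/(1+e₀)·log₁₀(σ'_f/σ'_0) = 0.39×8/(1+0.7)×log₁₀(153.4/64.4)
    = 1.8353 × 0.37694 = 0.6918 m

S_c ≈ 692 mm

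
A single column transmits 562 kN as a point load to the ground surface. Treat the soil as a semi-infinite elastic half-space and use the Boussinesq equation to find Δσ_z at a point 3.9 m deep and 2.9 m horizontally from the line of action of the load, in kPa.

Boussinesq vertical stress below a point load on an elastic half-space:
Δσ_z = 3P/(2πz²) · [1 + (r/z)²]^(−5/2)
r/z = 2.9/3.9 = 0.74359; [1+(r/z)²]^(−5/2) = 0.33275.
Δσ_z = 3×562/(2π×3.9²) × 0.33275 = 17.642 × 0.33275 = 5.87 kPa

Δσ_z ≈ 5.87 kPa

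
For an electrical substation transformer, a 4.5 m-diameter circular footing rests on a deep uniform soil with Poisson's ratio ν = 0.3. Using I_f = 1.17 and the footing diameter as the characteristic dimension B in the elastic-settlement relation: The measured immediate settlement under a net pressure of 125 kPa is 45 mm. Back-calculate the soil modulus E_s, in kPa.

S_e = q·B·(1−ν²)/E_s · I_f  ⇒  E_s = q·B·(1−ν²)·I_f / S_e.
E_s = 125 × 4.5 × 0.91 × 1.17 / 0.045 = 13310 kPa

E_s ≈ 13300 kPa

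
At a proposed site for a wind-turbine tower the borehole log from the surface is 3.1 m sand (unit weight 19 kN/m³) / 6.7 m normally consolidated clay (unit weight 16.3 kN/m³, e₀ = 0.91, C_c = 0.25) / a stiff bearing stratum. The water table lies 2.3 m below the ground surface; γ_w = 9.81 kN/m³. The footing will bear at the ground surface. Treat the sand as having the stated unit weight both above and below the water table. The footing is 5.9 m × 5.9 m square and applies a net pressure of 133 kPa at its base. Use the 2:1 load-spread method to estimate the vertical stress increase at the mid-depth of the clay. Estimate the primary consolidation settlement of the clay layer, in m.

Mid-depth of clay below the ground surface: z = 3.1 + 6.7/2 = 6.45 m.
Total vertical stress at mid-clay: σ_v = 19×3.1 + 16.3×3.35 = 113.5 kPa.
Pore pressure: u = 9.81×(6.45 − 2.3) = 40.712 kPa.
Initial effective stress: σ'_0 = σ_v − u = 113.5 − 40.712 = 72.788 kPa.
Stress increase at mid-clay by the 2:1 spreading method:
Δσ = qBL/((B+z)(L+z)) = 133×5.9×5.9/((5.9+6.45)(5.9+6.45)) = 30.354 kPa
Final effective stress: σ'_f = σ'_0 + Δσ = 72.788 + 30.354 = 103.14 kPa.
Normally consolidated clay, so the full stress increment lies on the virgin compression line:
S_c = C_c·H/(1+e₀)·log₁₀(σ'_f/σ'_0) = 0.25×6.7/(1+0.91)×log₁₀(103.14/72.788)
    = 0.87696 × 0.15137 = 0.1327 m

S_c ≈ 0.133 m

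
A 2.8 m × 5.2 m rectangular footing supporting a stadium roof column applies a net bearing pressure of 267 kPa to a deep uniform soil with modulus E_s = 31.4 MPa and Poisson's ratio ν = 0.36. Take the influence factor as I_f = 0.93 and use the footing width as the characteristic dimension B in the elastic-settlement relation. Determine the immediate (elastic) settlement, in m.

Immediate (elastic) settlement: S_e = q·B·(1−ν²)/E_s · I_f.
E_s = 31.4 MPa = 31400 kPa.
S_e = 267 × 2.8 × (1 − 0.36²) / 31400 × 0.93
    = 267 × 2.8 × 0.8704 / 31400 × 0.93
    = 0.01927 m

S_e ≈ 0.0193 m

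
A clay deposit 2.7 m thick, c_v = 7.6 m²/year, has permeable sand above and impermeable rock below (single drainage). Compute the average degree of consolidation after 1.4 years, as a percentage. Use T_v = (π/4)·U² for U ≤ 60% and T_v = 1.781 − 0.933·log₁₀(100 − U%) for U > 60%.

Drainage path length: H_d = H = 2.7 m (single drainage).
T_v = c_v·t/H_d² = 7.6×1.4/2.7² = 1.4595.
T_v = 1.4595 corresponds to the U > 60% branch:
U = 1 − 10^((1.781 − T_v)/0.933)/100 = 0.9779

U ≈ 97.8 %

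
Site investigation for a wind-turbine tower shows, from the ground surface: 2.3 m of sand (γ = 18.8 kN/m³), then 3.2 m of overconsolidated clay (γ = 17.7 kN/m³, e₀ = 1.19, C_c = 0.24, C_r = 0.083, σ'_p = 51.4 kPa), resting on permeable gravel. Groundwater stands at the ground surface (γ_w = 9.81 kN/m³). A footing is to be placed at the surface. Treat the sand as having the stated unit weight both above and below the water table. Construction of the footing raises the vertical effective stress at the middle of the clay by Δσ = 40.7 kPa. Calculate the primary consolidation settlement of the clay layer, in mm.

Mid-depth of clay below the ground surface: z = 2.3 + 3.2/2 = 3.9 m.
Total vertical stress at mid-clay: σ_v = 18.8×2.3 + 17.7×1.6 = 71.56 kPa.
Pore pressure: u = 9.81×(3.9 − 0) = 38.259 kPa.
Initial effective stress: σ'_0 = σ_v − u = 71.56 − 38.259 = 33.301 kPa.
Final effective stress: σ'_f = 33.301 + 40.7 = 74.001 kPa.
σ'_f = 74.001 > σ'_p = 51.4 kPa, so the stress path crosses the preconsolidation pressure — recompression up to σ'_p, then virgin compression beyond:
S_c = H/(1+e₀)·[C_r·log₁₀(σ'_p/σ'_0) + C_c·log₁₀(σ'_f/σ'_p)]
    = 3.2/2.19 × [0.083×log₁₀(51.4/33.301) + 0.24×log₁₀(74.001/51.4)]
    = 1.4612 × [0.015646 + 0.037986] = 0.07837 m

S_c ≈ 78.4 mm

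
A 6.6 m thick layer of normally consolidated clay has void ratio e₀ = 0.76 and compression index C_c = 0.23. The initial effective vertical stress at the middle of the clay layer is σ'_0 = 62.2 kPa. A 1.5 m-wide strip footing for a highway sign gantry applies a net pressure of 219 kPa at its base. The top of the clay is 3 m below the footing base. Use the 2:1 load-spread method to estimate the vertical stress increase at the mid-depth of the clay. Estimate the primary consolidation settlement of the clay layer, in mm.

Mid-depth of clay below the footing base: z = 3 + 6.6/2 = 6.3 m.
Stress increase at mid-clay by the 2:1 spreading method:
Δσ = qB/(B+z) = 219×1.5/(1.5+6.3) = 42.115 kPa
Final effective stress: σ'_f = σ'_0 + Δσ = 62.2 + 42.115 = 104.31 kPa.
Normally consolidated clay, so the full stress increment lies on the virgin compression line:
S_c = C_c·H/(1+e₀)·log₁₀(σ'_f/σ'_0) = 0.23×6.6/(1+0.76)×log₁₀(104.31/62.2)
    = 0.8625 × 0.22454 = 0.1937 m

S_c ≈ 194 mm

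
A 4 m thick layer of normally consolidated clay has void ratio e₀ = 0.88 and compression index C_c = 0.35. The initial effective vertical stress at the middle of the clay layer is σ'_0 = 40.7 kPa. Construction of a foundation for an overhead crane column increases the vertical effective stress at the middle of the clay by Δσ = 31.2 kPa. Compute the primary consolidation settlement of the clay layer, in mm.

S_c ≈ 184 mm

Final effective stress: σ'_f = σ'_0 + Δσ = 40.7 + 31.2 = 71.9 kPa.
Normally consolidated clay, so the full stress increment lies on the virgin compression line:
S_c = C_c·H/(1+e₀)·log₁₀(σ'_f/σ'_0) = 0.35×4/(1+0.88)×log₁₀(71.9/40.7)
    = 0.74468 × 0.24713 = 0.184 m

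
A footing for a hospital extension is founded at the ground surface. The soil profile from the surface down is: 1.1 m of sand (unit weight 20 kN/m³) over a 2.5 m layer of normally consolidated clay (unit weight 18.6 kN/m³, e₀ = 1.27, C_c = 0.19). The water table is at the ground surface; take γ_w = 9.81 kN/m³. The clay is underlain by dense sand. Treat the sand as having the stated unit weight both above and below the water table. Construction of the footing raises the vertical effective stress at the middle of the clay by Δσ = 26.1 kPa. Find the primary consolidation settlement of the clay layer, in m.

Mid-depth of clay below the ground surface: z = 1.1 + 2.5/2 = 2.35 m.
Total vertical stress at mid-clay: σ_v = 20×1.1 + 18.6×1.25 = 45.25 kPa.
Pore pressure: u = 9.81×(2.35 − 0) = 23.054 kPa.
Initial effective stress: σ'_0 = σ_v − u = 45.25 − 23.054 = 22.196 kPa.
Final effective stress: σ'_f = σ'_0 + Δσ = 22.196 + 26.1 = 48.296 kPa.
Normally consolidated clay, so the full stress increment lies on the virgin compression line:
S_c = C_c·H/(1+e₀)·log₁₀(σ'_f/σ'_0) = 0.19×2.5/(1+1.27)×log₁₀(48.296/22.196)
    = 0.20925 × 0.33764 = 0.07065 m

S_c ≈ 0.0707 m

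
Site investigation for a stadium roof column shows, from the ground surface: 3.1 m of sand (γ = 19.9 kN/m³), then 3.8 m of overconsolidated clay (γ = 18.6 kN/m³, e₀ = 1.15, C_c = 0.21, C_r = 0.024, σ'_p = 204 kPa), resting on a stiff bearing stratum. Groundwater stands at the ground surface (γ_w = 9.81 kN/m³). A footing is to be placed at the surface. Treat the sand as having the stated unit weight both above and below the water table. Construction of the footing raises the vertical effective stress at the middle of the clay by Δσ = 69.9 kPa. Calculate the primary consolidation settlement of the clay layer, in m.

S_c ≈ 0.0166 m

Mid-depth of clay below the ground surface: z = 3.1 + 3.8/2 = 5 m.
Total vertical stress at mid-clay: σ_v = 19.9×3.1 + 18.6×1.9 = 97.03 kPa.
Pore pressure: u = 9.81×(5 − 0) = 49.05 kPa.
Initial effective stress: σ'_0 = σ_v − u = 97.03 − 49.05 = 47.98 kPa.
Final effective stress: σ'_f = 47.98 + 69.9 = 117.88 kPa.
σ'_f = 117.88 ≤ σ'_p = 204 kPa, so the clay remains overconsolidated and only the recompression index applies:
S_c = C_r·H/(1+e₀)·log₁₀(σ'_f/σ'_0) = 0.024×3.8/2.15×log₁₀(117.88/47.98)
    = 0.042418 × 0.39038 = 0.01656 m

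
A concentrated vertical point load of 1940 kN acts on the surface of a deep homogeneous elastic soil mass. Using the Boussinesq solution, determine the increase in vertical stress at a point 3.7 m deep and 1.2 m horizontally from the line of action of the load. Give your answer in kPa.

Δσ_z ≈ 52.7 kPa

Boussinesq vertical stress below a point load on an elastic half-space:
Δσ_z = 3P/(2πz²) · [1 + (r/z)²]^(−5/2)
r/z = 1.2/3.7 = 0.32432; [1+(r/z)²]^(−5/2) = 0.77877.
Δσ_z = 3×1940/(2π×3.7²) × 0.77877 = 67.661 × 0.77877 = 52.69 kPa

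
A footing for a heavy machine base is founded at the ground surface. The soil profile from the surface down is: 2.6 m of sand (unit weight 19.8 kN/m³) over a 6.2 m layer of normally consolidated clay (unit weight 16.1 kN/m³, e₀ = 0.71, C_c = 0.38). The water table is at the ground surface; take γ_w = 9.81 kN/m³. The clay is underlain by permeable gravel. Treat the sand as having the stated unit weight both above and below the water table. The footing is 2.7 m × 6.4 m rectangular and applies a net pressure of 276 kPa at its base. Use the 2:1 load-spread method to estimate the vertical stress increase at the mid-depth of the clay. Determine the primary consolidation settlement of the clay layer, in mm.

Mid-depth of clay below the ground surface: z = 2.6 + 6.2/2 = 5.7 m.
Total vertical stress at mid-clay: σ_v = 19.8×2.6 + 16.1×3.1 = 101.39 kPa.
Pore pressure: u = 9.81×(5.7 − 0) = 55.917 kPa.
Initial effective stress: σ'_0 = σ_v − u = 101.39 − 55.917 = 45.473 kPa.
Stress increase at mid-clay by the 2:1 spreading method:
Δσ = qBL/((B+z)(L+z)) = 276×2.7×6.4/((2.7+5.7)(6.4+5.7)) = 46.923 kPa
Final effective stress: σ'_f = σ'_0 + Δσ = 45.473 + 46.923 = 92.396 kPa.
Normally consolidated clay, so the full stress increment lies on the virgin compression line:
S_c = C_c·H/(1+e₀)·log₁₀(σ'_f/σ'_0) = 0.38×6.2/(1+0.71)×log₁₀(92.396/45.473)
    = 1.3778 × 0.3079 = 0.4242 m

S_c ≈ 424 mm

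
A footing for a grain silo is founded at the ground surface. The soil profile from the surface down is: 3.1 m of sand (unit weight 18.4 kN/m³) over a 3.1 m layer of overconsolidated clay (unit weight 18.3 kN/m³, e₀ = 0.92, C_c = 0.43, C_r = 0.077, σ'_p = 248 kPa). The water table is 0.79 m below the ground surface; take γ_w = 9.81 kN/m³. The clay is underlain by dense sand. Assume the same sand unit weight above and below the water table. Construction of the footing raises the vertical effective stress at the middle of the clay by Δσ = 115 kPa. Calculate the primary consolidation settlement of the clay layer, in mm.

S_c ≈ 66.4 mm

Mid-depth of clay below the ground surface: z = 3.1 + 3.1/2 = 4.65 m.
Total vertical stress at mid-clay: σ_v = 18.4×3.1 + 18.3×1.55 = 85.405 kPa.
Pore pressure: u = 9.81×(4.65 − 0.79) = 37.867 kPa.
Initial effective stress: σ'_0 = σ_v − u = 85.405 − 37.867 = 47.538 kPa.
Final effective stress: σ'_f = 47.538 + 115 = 162.54 kPa.
σ'_f = 162.54 ≤ σ'_p = 248 kPa, so the clay remains overconsolidated and only the recompression index applies:
S_c = C_r·H/(1+e₀)·log₁₀(σ'_f/σ'_0) = 0.077×3.1/1.92×log₁₀(162.54/47.538)
    = 0.12432 × 0.53392 = 0.06638 m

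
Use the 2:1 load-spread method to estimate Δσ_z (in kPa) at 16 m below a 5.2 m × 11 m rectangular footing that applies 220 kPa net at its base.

Δσ_z ≈ 22 kPa

By the 2:1 method the load spreads at 1 horizontal : 2 vertical, so at depth z the loaded area has grown by z in each plan dimension:
Δσ = qBL/((B+z)(L+z)) = 220×5.2×11/((5.2+16)(11+16)) = 21.985 kPa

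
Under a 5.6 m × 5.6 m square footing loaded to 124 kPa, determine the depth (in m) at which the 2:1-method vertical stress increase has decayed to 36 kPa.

2:1 spreading — at depth z the loaded area has grown by z in each plan dimension:
qB²/(B+z)² = Δσ_z ⇒ z = B(√(q/Δσ_z) − 1) = 5.6×(√(124/36) − 1) = 4.793 m

z ≈ 4.79 m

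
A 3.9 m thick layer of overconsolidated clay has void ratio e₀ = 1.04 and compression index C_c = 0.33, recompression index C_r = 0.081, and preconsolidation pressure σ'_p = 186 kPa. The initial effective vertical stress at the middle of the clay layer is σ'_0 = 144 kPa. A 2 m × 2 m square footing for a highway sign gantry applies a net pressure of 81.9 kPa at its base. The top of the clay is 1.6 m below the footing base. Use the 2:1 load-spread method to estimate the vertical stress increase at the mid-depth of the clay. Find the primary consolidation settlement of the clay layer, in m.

S_c ≈ 0.00479 m

Mid-depth of clay below the footing base: z = 1.6 + 3.9/2 = 3.55 m.
Stress increase at mid-clay by the 2:1 spreading method:
Δσ = qBL/((B+z)(L+z)) = 81.9×2×2/((2+3.55)(2+3.55)) = 10.636 kPa
Final effective stress: σ'_f = 144 + 10.636 = 154.64 kPa.
σ'_f = 154.64 ≤ σ'_p = 186 kPa, so the clay remains overconsolidated and only the recompression index applies:
S_c = C_r·H/(1+e₀)·log₁₀(σ'_f/σ'_0) = 0.081×3.9/2.04×log₁₀(154.64/144)
    = 0.15486 × 0.030959 = 0.004794 m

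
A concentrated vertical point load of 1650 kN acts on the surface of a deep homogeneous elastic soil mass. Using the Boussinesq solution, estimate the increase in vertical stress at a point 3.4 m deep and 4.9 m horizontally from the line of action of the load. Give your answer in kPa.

Boussinesq vertical stress below a point load on an elastic half-space:
Δσ_z = 3P/(2πz²) · [1 + (r/z)²]^(−5/2)
r/z = 4.9/3.4 = 1.4412; [1+(r/z)²]^(−5/2) = 0.060212.
Δσ_z = 3×1650/(2π×3.4²) × 0.060212 = 68.15 × 0.060212 = 4.103 kPa

Δσ_z ≈ 4.1 kPa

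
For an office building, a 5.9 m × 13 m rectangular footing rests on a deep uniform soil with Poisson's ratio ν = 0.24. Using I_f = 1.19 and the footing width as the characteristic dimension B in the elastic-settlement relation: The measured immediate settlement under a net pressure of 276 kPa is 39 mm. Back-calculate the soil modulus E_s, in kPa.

E_s ≈ 46800 kPa

S_e = q·B·(1−ν²)/E_s · I_f  ⇒  E_s = q·B·(1−ν²)·I_f / S_e.
E_s = 276 × 5.9 × 0.9424 × 1.19 / 0.039 = 46830 kPa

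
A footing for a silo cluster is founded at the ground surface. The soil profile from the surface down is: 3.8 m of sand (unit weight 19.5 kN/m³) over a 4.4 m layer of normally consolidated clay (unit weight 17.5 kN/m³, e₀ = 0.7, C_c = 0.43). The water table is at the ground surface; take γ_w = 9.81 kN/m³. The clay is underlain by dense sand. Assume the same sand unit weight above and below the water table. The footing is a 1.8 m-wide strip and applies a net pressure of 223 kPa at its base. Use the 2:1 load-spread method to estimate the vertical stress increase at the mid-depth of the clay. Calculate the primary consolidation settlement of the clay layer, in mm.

S_c ≈ 325 mm

Mid-depth of clay below the ground surface: z = 3.8 + 4.4/2 = 6 m.
Total vertical stress at mid-clay: σ_v = 19.5×3.8 + 17.5×2.2 = 112.6 kPa.
Pore pressure: u = 9.81×(6 − 0) = 58.86 kPa.
Initial effective stress: σ'_0 = σ_v − u = 112.6 − 58.86 = 53.74 kPa.
Stress increase at mid-clay by the 2:1 spreading method:
Δσ = qB/(B+z) = 223×1.8/(1.8+6) = 51.462 kPa
Final effective stress: σ'_f = σ'_0 + Δσ = 53.74 + 51.462 = 105.2 kPa.
Normally consolidated clay, so the full stress increment lies on the virgin compression line:
S_c = C_c·H/(1+e₀)·log₁₀(σ'_f/σ'_0) = 0.43×4.4/(1+0.7)×log₁₀(105.2/53.74)
    = 1.1129 × 0.29172 = 0.3247 m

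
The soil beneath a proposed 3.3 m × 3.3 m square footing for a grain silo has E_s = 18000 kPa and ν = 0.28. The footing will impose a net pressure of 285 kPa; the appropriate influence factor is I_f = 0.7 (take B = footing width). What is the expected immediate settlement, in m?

Immediate (elastic) settlement: S_e = q·B·(1−ν²)/E_s · I_f.
S_e = 285 × 3.3 × (1 − 0.28²) / 18000 × 0.7
    = 285 × 3.3 × 0.9216 / 18000 × 0.7
    = 0.03371 m

S_e ≈ 0.0337 m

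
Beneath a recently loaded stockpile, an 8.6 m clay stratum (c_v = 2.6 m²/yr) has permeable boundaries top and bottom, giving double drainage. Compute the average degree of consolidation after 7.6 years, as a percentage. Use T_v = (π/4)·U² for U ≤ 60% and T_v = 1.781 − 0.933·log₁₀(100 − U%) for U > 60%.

U ≈ 94.2 %

Drainage path length: H_d = H/2 = 4.3 m (double drainage).
T_v = c_v·t/H_d² = 2.6×7.6/4.3² = 1.0687.
T_v = 1.0687 corresponds to the U > 60% branch:
U = 1 − 10^((1.781 − T_v)/0.933)/100 = 0.942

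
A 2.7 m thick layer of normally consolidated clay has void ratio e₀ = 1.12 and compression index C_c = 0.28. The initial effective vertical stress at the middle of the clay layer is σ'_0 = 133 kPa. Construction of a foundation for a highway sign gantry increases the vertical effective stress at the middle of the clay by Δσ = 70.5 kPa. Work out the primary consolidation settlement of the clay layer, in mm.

S_c ≈ 65.9 mm

Final effective stress: σ'_f = σ'_0 + Δσ = 133 + 70.5 = 203.5 kPa.
Normally consolidated clay, so the full stress increment lies on the virgin compression line:
S_c = C_c·H/(1+e₀)·log₁₀(σ'_f/σ'_0) = 0.28×2.7/(1+1.12)×log₁₀(203.5/133)
    = 0.3566 × 0.18471 = 0.06587 m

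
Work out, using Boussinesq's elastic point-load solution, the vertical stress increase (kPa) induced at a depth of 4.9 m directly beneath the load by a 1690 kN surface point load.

Δσ_z ≈ 33.6 kPa

Boussinesq vertical stress below a point load on an elastic half-space:
Δσ_z = 3P/(2πz²) · [1 + (r/z)²]^(−5/2)
r/z = 0/4.9 = 0; [1+(r/z)²]^(−5/2) = 1.
Δσ_z = 3×1690/(2π×4.9²) × 1 = 33.607 × 1 = 33.61 kPa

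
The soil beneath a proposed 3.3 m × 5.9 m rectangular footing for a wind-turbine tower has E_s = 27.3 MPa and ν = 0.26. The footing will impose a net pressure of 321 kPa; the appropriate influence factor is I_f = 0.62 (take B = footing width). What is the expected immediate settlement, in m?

Immediate (elastic) settlement: S_e = q·B·(1−ν²)/E_s · I_f.
E_s = 27.3 MPa = 27300 kPa.
S_e = 321 × 3.3 × (1 − 0.26²) / 27300 × 0.62
    = 321 × 3.3 × 0.9324 / 27300 × 0.62
    = 0.02243 m

S_e ≈ 0.0224 m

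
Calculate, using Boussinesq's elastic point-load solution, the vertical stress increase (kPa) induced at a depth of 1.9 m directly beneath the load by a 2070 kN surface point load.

Boussinesq vertical stress below a point load on an elastic half-space:
Δσ_z = 3P/(2πz²) · [1 + (r/z)²]^(−5/2)
r/z = 0/1.9 = 0; [1+(r/z)²]^(−5/2) = 1.
Δσ_z = 3×2070/(2π×1.9²) × 1 = 273.78 × 1 = 273.8 kPa

Δσ_z ≈ 274 kPa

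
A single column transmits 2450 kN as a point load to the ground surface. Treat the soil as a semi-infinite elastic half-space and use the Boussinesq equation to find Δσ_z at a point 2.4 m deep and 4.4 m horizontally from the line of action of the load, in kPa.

Boussinesq vertical stress below a point load on an elastic half-space:
Δσ_z = 3P/(2πz²) · [1 + (r/z)²]^(−5/2)
r/z = 4.4/2.4 = 1.8333; [1+(r/z)²]^(−5/2) = 0.025177.
Δσ_z = 3×2450/(2π×2.4²) × 0.025177 = 203.09 × 0.025177 = 5.113 kPa

Δσ_z ≈ 5.11 kPa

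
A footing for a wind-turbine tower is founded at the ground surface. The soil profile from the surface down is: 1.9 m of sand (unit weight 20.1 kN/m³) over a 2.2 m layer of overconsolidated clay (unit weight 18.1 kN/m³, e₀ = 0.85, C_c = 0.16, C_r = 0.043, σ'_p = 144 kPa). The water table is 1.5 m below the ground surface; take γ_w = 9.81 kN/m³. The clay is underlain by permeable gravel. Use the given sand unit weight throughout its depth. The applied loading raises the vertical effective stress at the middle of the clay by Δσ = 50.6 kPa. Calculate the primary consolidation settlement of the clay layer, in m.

Mid-depth of clay below the ground surface: z = 1.9 + 2.2/2 = 3 m.
Total vertical stress at mid-clay: σ_v = 20.1×1.9 + 18.1×1.1 = 58.1 kPa.
Pore pressure: u = 9.81×(3 − 1.5) = 14.715 kPa.
Initial effective stress: σ'_0 = σ_v − u = 58.1 − 14.715 = 43.385 kPa.
Final effective stress: σ'_f = 43.385 + 50.6 = 93.985 kPa.
σ'_f = 93.985 ≤ σ'_p = 144 kPa, so the clay remains overconsolidated and only the recompression index applies:
S_c = C_r·H/(1+e₀)·log₁₀(σ'_f/σ'_0) = 0.043×2.2/1.85×log₁₀(93.985/43.385)
    = 0.051136 × 0.33572 = 0.01717 m

S_c ≈ 0.0172 m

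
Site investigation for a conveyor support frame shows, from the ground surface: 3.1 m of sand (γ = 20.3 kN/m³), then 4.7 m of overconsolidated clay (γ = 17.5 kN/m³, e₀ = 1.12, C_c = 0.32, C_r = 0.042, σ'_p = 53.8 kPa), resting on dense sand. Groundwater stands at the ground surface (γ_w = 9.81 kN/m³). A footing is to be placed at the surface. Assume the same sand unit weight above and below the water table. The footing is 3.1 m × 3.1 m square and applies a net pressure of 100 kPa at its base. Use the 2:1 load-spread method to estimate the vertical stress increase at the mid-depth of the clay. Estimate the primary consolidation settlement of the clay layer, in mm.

Mid-depth of clay below the ground surface: z = 3.1 + 4.7/2 = 5.45 m.
Total vertical stress at mid-clay: σ_v = 20.3×3.1 + 17.5×2.35 = 104.06 kPa.
Pore pressure: u = 9.81×(5.45 − 0) = 53.465 kPa.
Initial effective stress: σ'_0 = σ_v − u = 104.06 − 53.465 = 50.595 kPa.
Stress increase at mid-clay by the 2:1 spreading method:
Δσ = qBL/((B+z)(L+z)) = 100×3.1×3.1/((3.1+5.45)(3.1+5.45)) = 13.146 kPa
Final effective stress: σ'_f = 50.595 + 13.146 = 63.741 kPa.
σ'_f = 63.741 > σ'_p = 53.8 kPa, so the stress path crosses the preconsolidation pressure — recompression up to σ'_p, then virgin compression beyond:
S_c = H/(1+e₀)·[C_r·log₁₀(σ'_p/σ'_0) + C_c·log₁₀(σ'_f/σ'_p)]
    = 4.7/2.12 × [0.042×log₁₀(53.8/50.595) + 0.32×log₁₀(63.741/53.8)]
    = 2.217 × [0.0011203 + 0.023564] = 0.05473 m

S_c ≈ 54.7 mm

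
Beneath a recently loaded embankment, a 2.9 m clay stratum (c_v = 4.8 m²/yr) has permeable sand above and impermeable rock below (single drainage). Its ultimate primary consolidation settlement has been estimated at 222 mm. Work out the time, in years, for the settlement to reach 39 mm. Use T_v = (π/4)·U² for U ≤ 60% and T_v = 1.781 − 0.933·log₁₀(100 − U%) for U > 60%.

Drainage path length: H_d = H = 2.9 m (single drainage).
U = S(t)/S_ult = 39/222 = 0.1757.
U ≤ 60%: T_v = (π/4)·U² = (π/4)×0.17568² = 0.024239.
t = T_v·H_d²/c_v = 0.024239×2.9²/4.8 = 0.04247 years.

t ≈ 0.0425 years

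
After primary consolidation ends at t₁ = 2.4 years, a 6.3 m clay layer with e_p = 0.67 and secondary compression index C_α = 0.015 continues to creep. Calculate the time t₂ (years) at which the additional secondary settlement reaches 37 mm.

S_s = C_α·H/(1+e_p)·log₁₀(t₂/t₁) ⇒ log₁₀(t₂/t₁) = S_s·(1+e_p)/(C_α·H).
log₁₀(t₂/t₁) = 0.037 × (1+0.67) / (0.015×6.3) = 0.6539
t₂ = t₁ × 10^0.6539 = 2.4 × 4.507 = 10.82 years

t₂ ≈ 10.8 years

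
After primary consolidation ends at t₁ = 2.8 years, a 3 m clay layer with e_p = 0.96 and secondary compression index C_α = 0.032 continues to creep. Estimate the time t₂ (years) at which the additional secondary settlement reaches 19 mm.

S_s = C_α·H/(1+e_p)·log₁₀(t₂/t₁) ⇒ log₁₀(t₂/t₁) = S_s·(1+e_p)/(C_α·H).
log₁₀(t₂/t₁) = 0.019 × (1+0.96) / (0.032×3) = 0.3879
t₂ = t₁ × 10^0.3879 = 2.8 × 2.443 = 6.84 years

t₂ ≈ 6.84 years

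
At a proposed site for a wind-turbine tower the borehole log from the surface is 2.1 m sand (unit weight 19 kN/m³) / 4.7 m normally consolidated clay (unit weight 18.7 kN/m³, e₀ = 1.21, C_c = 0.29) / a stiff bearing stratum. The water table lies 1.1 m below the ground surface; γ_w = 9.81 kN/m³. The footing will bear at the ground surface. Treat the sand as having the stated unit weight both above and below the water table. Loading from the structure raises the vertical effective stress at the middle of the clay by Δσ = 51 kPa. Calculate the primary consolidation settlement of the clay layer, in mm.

S_c ≈ 186 mm

Mid-depth of clay below the ground surface: z = 2.1 + 4.7/2 = 4.45 m.
Total vertical stress at mid-clay: σ_v = 19×2.1 + 18.7×2.35 = 83.845 kPa.
Pore pressure: u = 9.81×(4.45 − 1.1) = 32.864 kPa.
Initial effective stress: σ'_0 = σ_v − u = 83.845 − 32.864 = 50.981 kPa.
Final effective stress: σ'_f = σ'_0 + Δσ = 50.981 + 51 = 101.98 kPa.
Normally consolidated clay, so the full stress increment lies on the virgin compression line:
S_c = C_c·H/(1+e₀)·log₁₀(σ'_f/σ'_0) = 0.29×4.7/(1+1.21)×log₁₀(101.98/50.981)
    = 0.61674 × 0.30111 = 0.1857 m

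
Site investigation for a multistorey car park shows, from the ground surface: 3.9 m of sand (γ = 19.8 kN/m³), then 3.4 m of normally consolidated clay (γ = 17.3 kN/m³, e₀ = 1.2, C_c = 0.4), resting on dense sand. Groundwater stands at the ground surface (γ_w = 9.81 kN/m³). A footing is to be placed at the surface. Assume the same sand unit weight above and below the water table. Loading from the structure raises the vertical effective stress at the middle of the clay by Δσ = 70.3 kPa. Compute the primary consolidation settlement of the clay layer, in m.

Mid-depth of clay below the ground surface: z = 3.9 + 3.4/2 = 5.6 m.
Total vertical stress at mid-clay: σ_v = 19.8×3.9 + 17.3×1.7 = 106.63 kPa.
Pore pressure: u = 9.81×(5.6 − 0) = 54.936 kPa.
Initial effective stress: σ'_0 = σ_v − u = 106.63 − 54.936 = 51.694 kPa.
Final effective stress: σ'_f = σ'_0 + Δσ = 51.694 + 70.3 = 121.99 kPa.
Normally consolidated clay, so the full stress increment lies on the virgin compression line:
S_c = C_c·H/(1+e₀)·log₁₀(σ'_f/σ'_0) = 0.4×3.4/(1+1.2)×log₁₀(121.99/51.694)
    = 0.61818 × 0.37288 = 0.2305 m

S_c ≈ 0.231 m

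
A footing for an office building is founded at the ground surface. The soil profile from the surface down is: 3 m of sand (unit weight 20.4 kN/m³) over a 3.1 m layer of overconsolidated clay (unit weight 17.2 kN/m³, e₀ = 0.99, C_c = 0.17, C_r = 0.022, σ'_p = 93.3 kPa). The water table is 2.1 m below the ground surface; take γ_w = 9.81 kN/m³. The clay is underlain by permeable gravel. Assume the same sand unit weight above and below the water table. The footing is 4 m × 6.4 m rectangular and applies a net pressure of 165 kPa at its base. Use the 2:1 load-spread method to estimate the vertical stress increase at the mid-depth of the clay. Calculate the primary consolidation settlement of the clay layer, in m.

Mid-depth of clay below the ground surface: z = 3 + 3.1/2 = 4.55 m.
Total vertical stress at mid-clay: σ_v = 20.4×3 + 17.2×1.55 = 87.86 kPa.
Pore pressure: u = 9.81×(4.55 − 2.1) = 24.035 kPa.
Initial effective stress: σ'_0 = σ_v − u = 87.86 − 24.035 = 63.825 kPa.
Stress increase at mid-clay by the 2:1 spreading method:
Δσ = qBL/((B+z)(L+z)) = 165×4×6.4/((4+4.55)(6.4+4.55)) = 45.117 kPa
Final effective stress: σ'_f = 63.825 + 45.117 = 108.94 kPa.
σ'_f = 108.94 > σ'_p = 93.3 kPa, so the stress path crosses the preconsolidation pressure — recompression up to σ'_p, then virgin compression beyond:
S_c = H/(1+e₀)·[C_r·log₁₀(σ'_p/σ'_0) + C_c·log₁₀(σ'_f/σ'_p)]
    = 3.1/1.99 × [0.022×log₁₀(93.3/63.825) + 0.17×log₁₀(108.94/93.3)]
    = 1.5578 × [0.0036276 + 0.011442] = 0.02348 m

S_c ≈ 0.0235 m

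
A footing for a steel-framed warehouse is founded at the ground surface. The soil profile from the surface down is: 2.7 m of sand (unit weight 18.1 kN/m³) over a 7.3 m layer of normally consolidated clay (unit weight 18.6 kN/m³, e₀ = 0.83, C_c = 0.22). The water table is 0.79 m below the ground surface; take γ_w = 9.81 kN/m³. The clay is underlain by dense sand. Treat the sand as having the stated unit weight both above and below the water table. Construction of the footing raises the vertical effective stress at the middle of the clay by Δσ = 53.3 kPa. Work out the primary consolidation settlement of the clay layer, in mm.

S_c ≈ 236 mm

Mid-depth of clay below the ground surface: z = 2.7 + 7.3/2 = 6.35 m.
Total vertical stress at mid-clay: σ_v = 18.1×2.7 + 18.6×3.65 = 116.76 kPa.
Pore pressure: u = 9.81×(6.35 − 0.79) = 54.544 kPa.
Initial effective stress: σ'_0 = σ_v − u = 116.76 − 54.544 = 62.216 kPa.
Final effective stress: σ'_f = σ'_0 + Δσ = 62.216 + 53.3 = 115.52 kPa.
Normally consolidated clay, so the full stress increment lies on the virgin compression line:
S_c = C_c·H/(1+e₀)·log₁₀(σ'_f/σ'_0) = 0.22×7.3/(1+0.83)×log₁₀(115.52/62.216)
    = 0.8776 × 0.26876 = 0.2359 m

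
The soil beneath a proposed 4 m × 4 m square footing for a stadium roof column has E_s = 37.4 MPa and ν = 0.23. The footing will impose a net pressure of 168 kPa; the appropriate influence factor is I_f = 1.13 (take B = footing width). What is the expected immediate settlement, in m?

S_e ≈ 0.0192 m

Immediate (elastic) settlement: S_e = q·B·(1−ν²)/E_s · I_f.
E_s = 37.4 MPa = 37400 kPa.
S_e = 168 × 4 × (1 − 0.23²) / 37400 × 1.13
    = 168 × 4 × 0.9471 / 37400 × 1.13
    = 0.01923 m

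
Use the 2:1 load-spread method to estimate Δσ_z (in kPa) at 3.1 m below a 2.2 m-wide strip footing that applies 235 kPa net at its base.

Δσ_z ≈ 97.5 kPa

By the 2:1 method the load spreads at 1 horizontal : 2 vertical, so at depth z the loaded area has grown by z in each plan dimension:
Δσ = qB/(B+z) = 235×2.2/(2.2+3.1) = 97.547 kPa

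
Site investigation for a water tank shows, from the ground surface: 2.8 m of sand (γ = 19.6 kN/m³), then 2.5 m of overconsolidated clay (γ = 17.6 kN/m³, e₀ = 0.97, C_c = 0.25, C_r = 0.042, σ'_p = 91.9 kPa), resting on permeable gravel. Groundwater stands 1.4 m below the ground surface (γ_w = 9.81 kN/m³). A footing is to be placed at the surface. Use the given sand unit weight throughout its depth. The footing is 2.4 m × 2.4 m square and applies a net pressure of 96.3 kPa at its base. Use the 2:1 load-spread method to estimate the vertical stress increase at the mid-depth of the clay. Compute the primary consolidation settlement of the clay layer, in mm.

S_c ≈ 5.39 mm

Mid-depth of clay below the ground surface: z = 2.8 + 2.5/2 = 4.05 m.
Total vertical stress at mid-clay: σ_v = 19.6×2.8 + 17.6×1.25 = 76.88 kPa.
Pore pressure: u = 9.81×(4.05 − 1.4) = 25.997 kPa.
Initial effective stress: σ'_0 = σ_v − u = 76.88 − 25.997 = 50.883 kPa.
Stress increase at mid-clay by the 2:1 spreading method:
Δσ = qBL/((B+z)(L+z)) = 96.3×2.4×2.4/((2.4+4.05)(2.4+4.05)) = 13.333 kPa
Final effective stress: σ'_f = 50.883 + 13.333 = 64.216 kPa.
σ'_f = 64.216 ≤ σ'_p = 91.9 kPa, so the clay remains overconsolidated and only the recompression index applies:
S_c = C_r·H/(1+e₀)·log₁₀(σ'_f/σ'_0) = 0.042×2.5/1.97×log₁₀(64.216/50.883)
    = 0.053298 × 0.10107 = 0.005387 m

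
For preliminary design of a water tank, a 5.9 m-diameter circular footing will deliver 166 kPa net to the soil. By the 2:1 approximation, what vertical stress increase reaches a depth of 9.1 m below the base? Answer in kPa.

By the 2:1 method the load spreads at 1 horizontal : 2 vertical, so at depth z the loaded area has grown by z in each plan dimension:
Δσ ≈ qD²/(D+z)² = 166×5.9²/(5.9+9.1)² = 25.682 kPa

Δσ_z ≈ 25.7 kPa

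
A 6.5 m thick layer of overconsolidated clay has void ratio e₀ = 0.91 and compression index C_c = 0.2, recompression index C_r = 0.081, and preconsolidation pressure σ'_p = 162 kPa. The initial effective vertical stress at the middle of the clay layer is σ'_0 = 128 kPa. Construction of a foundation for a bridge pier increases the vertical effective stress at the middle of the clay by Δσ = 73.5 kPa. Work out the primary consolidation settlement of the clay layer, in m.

Final effective stress: σ'_f = 128 + 73.5 = 201.5 kPa.
σ'_f = 201.5 > σ'_p = 162 kPa, so the stress path crosses the preconsolidation pressure — recompression up to σ'_p, then virgin compression beyond:
S_c = H/(1+e₀)·[C_r·log₁₀(σ'_p/σ'_0) + C_c·log₁₀(σ'_f/σ'_p)]
    = 6.5/1.91 × [0.081×log₁₀(162/128) + 0.2×log₁₀(201.5/162)]
    = 3.4031 × [0.0082867 + 0.018952] = 0.0927 m

S_c ≈ 0.0927 m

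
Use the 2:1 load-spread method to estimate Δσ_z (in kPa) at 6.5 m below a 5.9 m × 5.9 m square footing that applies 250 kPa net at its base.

By the 2:1 method the load spreads at 1 horizontal : 2 vertical, so at depth z the loaded area has grown by z in each plan dimension:
Δσ = qBL/((B+z)(L+z)) = 250×5.9×5.9/((5.9+6.5)(5.9+6.5)) = 56.598 kPa

Δσ_z ≈ 56.6 kPa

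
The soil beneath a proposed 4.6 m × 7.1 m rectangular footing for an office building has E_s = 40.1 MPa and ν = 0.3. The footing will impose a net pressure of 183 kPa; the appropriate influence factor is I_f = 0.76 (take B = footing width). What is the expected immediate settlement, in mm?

Immediate (elastic) settlement: S_e = q·B·(1−ν²)/E_s · I_f.
E_s = 40.1 MPa = 40100 kPa.
S_e = 183 × 4.6 × (1 − 0.3²) / 40100 × 0.76
    = 183 × 4.6 × 0.91 / 40100 × 0.76
    = 0.01452 m = 14.52 mm

S_e ≈ 14.5 mm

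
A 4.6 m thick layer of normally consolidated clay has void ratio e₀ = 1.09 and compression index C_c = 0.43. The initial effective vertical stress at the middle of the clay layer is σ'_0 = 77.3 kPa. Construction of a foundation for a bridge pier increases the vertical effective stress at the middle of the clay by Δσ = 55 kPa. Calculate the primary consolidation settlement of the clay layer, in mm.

S_c ≈ 221 mm

Final effective stress: σ'_f = σ'_0 + Δσ = 77.3 + 55 = 132.3 kPa.
Normally consolidated clay, so the full stress increment lies on the virgin compression line:
S_c = C_c·H/(1+e₀)·log₁₀(σ'_f/σ'_0) = 0.43×4.6/(1+1.09)×log₁₀(132.3/77.3)
    = 0.94641 × 0.23338 = 0.2209 m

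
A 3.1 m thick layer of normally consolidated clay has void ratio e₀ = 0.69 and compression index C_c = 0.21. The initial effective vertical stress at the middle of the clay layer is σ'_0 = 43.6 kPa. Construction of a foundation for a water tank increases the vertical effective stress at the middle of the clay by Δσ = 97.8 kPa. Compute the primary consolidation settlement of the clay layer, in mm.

Final effective stress: σ'_f = σ'_0 + Δσ = 43.6 + 97.8 = 141.4 kPa.
Normally consolidated clay, so the full stress increment lies on the virgin compression line:
S_c = C_c·H/(1+e₀)·log₁₀(σ'_f/σ'_0) = 0.21×3.1/(1+0.69)×log₁₀(141.4/43.6)
    = 0.38521 × 0.51096 = 0.1968 m

S_c ≈ 197 mm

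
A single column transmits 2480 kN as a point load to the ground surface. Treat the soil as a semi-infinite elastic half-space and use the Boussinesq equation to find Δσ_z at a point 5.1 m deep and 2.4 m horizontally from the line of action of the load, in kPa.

Boussinesq vertical stress below a point load on an elastic half-space:
Δσ_z = 3P/(2πz²) · [1 + (r/z)²]^(−5/2)
r/z = 2.4/5.1 = 0.47059; [1+(r/z)²]^(−5/2) = 0.60647.
Δσ_z = 3×2480/(2π×5.1²) × 0.60647 = 45.525 × 0.60647 = 27.61 kPa

Δσ_z ≈ 27.6 kPa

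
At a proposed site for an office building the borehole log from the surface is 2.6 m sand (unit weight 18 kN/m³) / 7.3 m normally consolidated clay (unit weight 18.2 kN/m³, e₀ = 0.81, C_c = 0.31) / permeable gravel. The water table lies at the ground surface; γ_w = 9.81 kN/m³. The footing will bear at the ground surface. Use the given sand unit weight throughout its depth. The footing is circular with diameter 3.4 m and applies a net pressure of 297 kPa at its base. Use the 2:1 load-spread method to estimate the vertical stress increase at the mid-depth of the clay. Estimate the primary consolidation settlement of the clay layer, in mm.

Mid-depth of clay below the ground surface: z = 2.6 + 7.3/2 = 6.25 m.
Total vertical stress at mid-clay: σ_v = 18×2.6 + 18.2×3.65 = 113.23 kPa.
Pore pressure: u = 9.81×(6.25 − 0) = 61.312 kPa.
Initial effective stress: σ'_0 = σ_v − u = 113.23 − 61.312 = 51.918 kPa.
Stress increase at mid-clay by the 2:1 spreading method:
Δσ ≈ qD²/(D+z)² = 297×3.4²/(3.4+6.25)² = 36.869 kPa
Final effective stress: σ'_f = σ'_0 + Δσ = 51.918 + 36.869 = 88.787 kPa.
Normally consolidated clay, so the full stress increment lies on the virgin compression line:
S_c = C_c·H/(1+e₀)·log₁₀(σ'_f/σ'_0) = 0.31×7.3/(1+0.81)×log₁₀(88.787/51.918)
    = 1.2503 × 0.23303 = 0.2914 m

S_c ≈ 291 mm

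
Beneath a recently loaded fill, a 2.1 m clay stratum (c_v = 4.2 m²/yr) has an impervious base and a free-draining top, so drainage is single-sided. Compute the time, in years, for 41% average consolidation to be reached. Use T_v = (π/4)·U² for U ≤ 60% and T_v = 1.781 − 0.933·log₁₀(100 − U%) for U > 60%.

t ≈ 0.139 years

Drainage path length: H_d = H = 2.1 m (single drainage).
U ≤ 60%: T_v = (π/4)·U² = (π/4)×0.41² = 0.13203.
t = T_v·H_d²/c_v = 0.13203×2.1²/4.2 = 0.1386 years.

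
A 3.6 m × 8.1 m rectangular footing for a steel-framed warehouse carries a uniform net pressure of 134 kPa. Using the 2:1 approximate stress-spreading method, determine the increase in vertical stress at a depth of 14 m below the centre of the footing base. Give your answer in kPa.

By the 2:1 method the load spreads at 1 horizontal : 2 vertical, so at depth z the loaded area has grown by z in each plan dimension:
Δσ = qBL/((B+z)(L+z)) = 134×3.6×8.1/((3.6+14)(8.1+14)) = 10.046 kPa

Δσ_z ≈ 10 kPa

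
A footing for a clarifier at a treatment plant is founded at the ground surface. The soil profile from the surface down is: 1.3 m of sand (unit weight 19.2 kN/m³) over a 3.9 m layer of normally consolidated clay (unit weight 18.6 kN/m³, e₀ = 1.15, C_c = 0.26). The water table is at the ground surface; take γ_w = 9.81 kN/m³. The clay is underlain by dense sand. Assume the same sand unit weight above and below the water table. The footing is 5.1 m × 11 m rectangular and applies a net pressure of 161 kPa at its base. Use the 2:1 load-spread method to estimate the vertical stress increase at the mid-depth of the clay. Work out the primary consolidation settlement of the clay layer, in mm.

S_c ≈ 262 mm

Mid-depth of clay below the ground surface: z = 1.3 + 3.9/2 = 3.25 m.
Total vertical stress at mid-clay: σ_v = 19.2×1.3 + 18.6×1.95 = 61.23 kPa.
Pore pressure: u = 9.81×(3.25 − 0) = 31.883 kPa.
Initial effective stress: σ'_0 = σ_v − u = 61.23 − 31.883 = 29.347 kPa.
Stress increase at mid-clay by the 2:1 spreading method:
Δσ = qBL/((B+z)(L+z)) = 161×5.1×11/((5.1+3.25)(11+3.25)) = 75.908 kPa
Final effective stress: σ'_f = σ'_0 + Δσ = 29.347 + 75.908 = 105.25 kPa.
Normally consolidated clay, so the full stress increment lies on the virgin compression line:
S_c = C_c·H/(1+e₀)·log₁₀(σ'_f/σ'_0) = 0.26×3.9/(1+1.15)×log₁₀(105.25/29.347)
    = 0.47163 × 0.55466 = 0.2616 m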